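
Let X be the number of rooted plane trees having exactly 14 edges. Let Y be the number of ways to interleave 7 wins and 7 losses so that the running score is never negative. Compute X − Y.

Rooted ordered trees with n edges are counted by C_n; here n = 14. So X = C_14 = 2674440.
Ballot sequences with n votes each where one side never trails are Dyck words, counted by C_n; here n = 7. So Y = C_7 = 429.
X − Y = 2674440 − 429 = 2674011.

2674011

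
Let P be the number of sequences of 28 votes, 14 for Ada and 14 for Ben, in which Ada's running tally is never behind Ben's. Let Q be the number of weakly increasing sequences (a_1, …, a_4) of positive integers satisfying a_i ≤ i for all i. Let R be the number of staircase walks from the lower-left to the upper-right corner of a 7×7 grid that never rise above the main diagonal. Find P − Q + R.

2674855

Ballot sequences with n votes each where one side never trails are Dyck words, counted by C_n; here n = 14. So P = C_14 = 2674440.
Weakly increasing sequences with a_i ≤ i biject with Dyck paths of semilength 4, so there are C_4. So Q = C_4 = 14.
Monotone paths in an n×n grid that stay weakly below the diagonal are counted by C_n; here n = 7. So R = C_7 = 429.
P − Q + R = 2674440 − 14 + 429 = 2674855.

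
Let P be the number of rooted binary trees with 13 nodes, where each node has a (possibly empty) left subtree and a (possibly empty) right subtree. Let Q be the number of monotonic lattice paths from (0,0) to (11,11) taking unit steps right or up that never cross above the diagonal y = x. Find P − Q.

There are C_n binary search tree shapes on n keys; with n = 13 that is C_13. So P = C_13 = 742900.
Monotone paths in an n×n grid that stay weakly below the diagonal are counted by C_n; here n = 11. So Q = C_11 = 58786.
P − Q = 742900 − 58786 = 684114.

684114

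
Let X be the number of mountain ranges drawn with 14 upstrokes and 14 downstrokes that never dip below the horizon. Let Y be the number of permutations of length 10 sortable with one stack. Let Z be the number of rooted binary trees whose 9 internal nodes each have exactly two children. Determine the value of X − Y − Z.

2652782

Dyck paths of semilength n (length 2n) are counted by C_n; here n = 14. So X = C_14 = 2674440.
By Knuth's characterisation, the stack-sortable permutations of length 10 are the 231-avoiders, numbering C_10. So Y = C_10 = 16796.
The number of full binary trees on 9 internal nodes is the Catalan number C_9. So Z = C_9 = 4862.
X − Y − Z = 2674440 − 16796 − 4862 = 2652782.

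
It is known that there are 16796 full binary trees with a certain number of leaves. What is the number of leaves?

11

Full binary trees with L leaves are counted by C_{L−1}. The Catalan number equal to 16796 is C_10.
So the index is 10, and the number of leaves is 10 + 1 = 11.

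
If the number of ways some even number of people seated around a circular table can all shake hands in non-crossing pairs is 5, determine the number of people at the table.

Non-crossing handshake pairings of 2n people are counted by C_n, and C_3 = 5.
So n = 3, and there are 2n = 6 people.

6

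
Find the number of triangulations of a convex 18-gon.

Triangulations of a convex m-gon are counted by C_{m−2}; with m = 18 this is C_16.
C_16 = 35357670.

35357670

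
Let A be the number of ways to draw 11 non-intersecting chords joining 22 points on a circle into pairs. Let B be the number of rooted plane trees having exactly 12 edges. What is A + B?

Non-crossing perfect matchings of 2n points on a circle are counted by C_n; with 22 points, n = 11. So A = C_11 = 58786.
A rooted plane tree with 12 edges has 13 nodes, and the count is C_12. So B = C_12 = 208012.
A + B = 58786 + 208012 = 266798.

266798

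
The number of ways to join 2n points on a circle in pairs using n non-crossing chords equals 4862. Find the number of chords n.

Non-crossing pairings of 2n points on a circle are counted by C_n; 4862 = C_9.

9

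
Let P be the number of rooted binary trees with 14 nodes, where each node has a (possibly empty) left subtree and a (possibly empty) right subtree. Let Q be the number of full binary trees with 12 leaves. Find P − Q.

Binary trees (left/right distinguished) on n nodes are counted by C_n; here n = 14. So P = C_14 = 2674440.
Full binary trees with 12 leaves have 12−1 = 11 internal nodes, so there are C_11 of them. So Q = C_11 = 58786.
P − Q = 2674440 − 58786 = 2615654.

2615654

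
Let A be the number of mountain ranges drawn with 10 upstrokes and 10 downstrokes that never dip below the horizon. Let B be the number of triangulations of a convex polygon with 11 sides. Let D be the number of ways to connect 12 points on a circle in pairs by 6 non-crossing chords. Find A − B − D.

A Dyck path with 10 up-steps and 10 down-steps has semilength 10, so there are C_10 of them. So A = C_10 = 16796.
The number of triangulations of an 11-gon is the Catalan number C_9 (index = sides − 2). So B = C_9 = 4862.
Non-crossing perfect matchings of 2n points on a circle are counted by C_n; with 12 points, n = 6. So D = C_6 = 132.
A − B − D = 16796 − 4862 − 132 = 11802.

11802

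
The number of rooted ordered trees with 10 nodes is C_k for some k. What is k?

9

Rooted ordered (plane) trees on m nodes have m−1 edges and are counted by C_{m−1}; m = 10 gives C_9.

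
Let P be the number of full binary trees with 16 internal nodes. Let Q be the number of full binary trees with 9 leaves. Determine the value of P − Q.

Full binary trees with n internal nodes are counted by C_n; here n = 16. So P = C_16 = 35357670.
A full binary tree with L leaves has L−1 internal nodes and is counted by C_{L−1}; L = 9 gives C_8. So Q = C_8 = 1430.
P − Q = 35357670 − 1430 = 35356240.

35356240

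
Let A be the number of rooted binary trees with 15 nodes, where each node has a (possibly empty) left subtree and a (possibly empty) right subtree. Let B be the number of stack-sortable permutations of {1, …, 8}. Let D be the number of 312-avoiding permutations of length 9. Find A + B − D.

9691413

There are C_n binary search tree shapes on n keys; with n = 15 that is C_15. So A = C_15 = 9694845.
By Knuth's characterisation, the stack-sortable permutations of length 8 are the 231-avoiders, numbering C_8. So B = C_8 = 1430.
For any fixed pattern of length 3, the pattern-avoiding permutations of [9] number C_9. So D = C_9 = 4862.
A + B − D = 9694845 + 1430 − 4862 = 9691413.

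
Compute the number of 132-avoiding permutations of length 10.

16796

For any fixed pattern of length 3, the pattern-avoiding permutations of [10] number C_10.
C_10 = C(20,10)/11 = 184756/11 = 16796.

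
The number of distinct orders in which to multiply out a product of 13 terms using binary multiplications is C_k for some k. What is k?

12

Ways to associate a product of 13 factors correspond to binary trees on 13 leaves, so the count is C_12.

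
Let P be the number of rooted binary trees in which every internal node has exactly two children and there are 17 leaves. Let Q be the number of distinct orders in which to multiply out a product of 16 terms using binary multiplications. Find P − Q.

25662825

Full binary trees with 17 leaves have 17−1 = 16 internal nodes, so there are C_16 of them. So P = C_16 = 35357670.
Parenthesizations of m factors correspond to full binary trees with m leaves, counted by C_{m−1}; m = 16 gives C_15. So Q = C_15 = 9694845.
P − Q = 35357670 − 9694845 = 25662825.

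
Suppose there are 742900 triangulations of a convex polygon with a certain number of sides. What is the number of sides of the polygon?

15

Triangulations of a convex m-gon are counted by C_{m−2}. The Catalan number equal to 742900 is C_13.
So m − 2 = 13, giving m = 15 sides.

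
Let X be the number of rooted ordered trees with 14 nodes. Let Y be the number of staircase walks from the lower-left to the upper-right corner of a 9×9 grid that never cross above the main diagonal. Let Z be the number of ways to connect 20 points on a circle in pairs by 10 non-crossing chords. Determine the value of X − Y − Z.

Rooted ordered (plane) trees on m nodes have m−1 edges and are counted by C_{m−1}; m = 14 gives C_13. So X = C_13 = 742900.
Monotone paths in an n×n grid that stay weakly below the diagonal are counted by C_n; here n = 9. So Y = C_9 = 4862.
Pairing 20 circle points by 10 non-crossing chords gives C_10 matchings. So Z = C_10 = 16796.
X − Y − Z = 742900 − 4862 − 16796 = 721242.

721242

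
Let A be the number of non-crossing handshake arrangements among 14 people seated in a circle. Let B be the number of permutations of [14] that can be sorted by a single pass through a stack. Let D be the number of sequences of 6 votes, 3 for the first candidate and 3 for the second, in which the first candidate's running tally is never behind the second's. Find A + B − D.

With 14 = 2·7 people, non-crossing handshake pairings are non-crossing perfect matchings on a circle, counted by C_7. So A = C_7 = 429.
Stack-sortable permutations are exactly the 231-avoiding ones, counted by C_n; here n = 14. So B = C_14 = 2674440.
Ballot sequences with n votes each where one side never trails are Dyck words, counted by C_n; here n = 3. So D = C_3 = 5.
A + B − D = 429 + 2674440 − 5 = 2674864.

2674864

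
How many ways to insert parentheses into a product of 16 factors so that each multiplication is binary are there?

9694845

Ways to associate a product of 16 factors correspond to binary trees on 16 leaves, so the count is C_15.
C_15 = C(30,15)/16 = 155117520/16 = 9694845.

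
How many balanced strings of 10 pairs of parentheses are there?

With 10 pairs the number of balanced bracket strings is the Catalan number C_10.
C_10 = C_9 · 2(2·9+1)/(9+2) = 4862 · 38/11 = 16796.

16796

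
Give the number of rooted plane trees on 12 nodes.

A rooted plane tree on 12 nodes has 11 edges, and such trees are counted by C_11.
C_11 = C(22,11)/12 = 705432/12 = 58786.

58786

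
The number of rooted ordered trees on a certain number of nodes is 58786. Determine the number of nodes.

12

Rooted ordered trees on m nodes are counted by C_{m−1}, and C_11 = 58786.
So the index is 11, and the number of nodes is 11 + 1 = 12.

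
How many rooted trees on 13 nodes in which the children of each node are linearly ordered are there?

A rooted plane tree on 13 nodes has 12 edges, and such trees are counted by C_12.
C_12 = C(24,12)/13 = 2704156/13 = 208012.

208012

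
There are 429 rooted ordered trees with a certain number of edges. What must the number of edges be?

7

Rooted ordered trees with n edges are counted by C_n, and C_7 = 429.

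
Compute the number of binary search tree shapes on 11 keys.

58786

Rooted binary trees with 11 nodes (each child slot possibly empty) number C_11.
C_11 = 58786.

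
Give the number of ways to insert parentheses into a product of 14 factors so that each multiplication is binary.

742900

Parenthesizations of m factors correspond to full binary trees with m leaves, counted by C_{m−1}; m = 14 gives C_13.
C_13 = 742900.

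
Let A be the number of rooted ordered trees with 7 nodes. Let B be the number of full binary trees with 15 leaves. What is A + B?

2674572

Rooted ordered (plane) trees on m nodes have m−1 edges and are counted by C_{m−1}; m = 7 gives C_6. So A = C_6 = 132.
Full binary trees with 15 leaves have 15−1 = 14 internal nodes, so there are C_14 of them. So B = C_14 = 2674440.
A + B = 132 + 2674440 = 2674572.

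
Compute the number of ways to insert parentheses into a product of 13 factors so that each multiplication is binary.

Bracketing 13 factors into binary products is counted by C_{13−1} = C_12.
C_12 = 208012.

208012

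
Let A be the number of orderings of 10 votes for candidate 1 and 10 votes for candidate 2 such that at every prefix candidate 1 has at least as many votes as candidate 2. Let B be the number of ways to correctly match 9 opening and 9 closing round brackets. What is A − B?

11934

Ballot sequences with n votes each where one side never trails are Dyck words, counted by C_n; here n = 10. So A = C_10 = 16796.
A balanced arrangement of 9 bracket pairs is a Dyck word of semilength 9, so the count is C_9. So B = C_9 = 4862.
A − B = 16796 − 4862 = 11934.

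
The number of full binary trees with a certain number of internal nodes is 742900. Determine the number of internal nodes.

13

Full binary trees with n internal nodes are counted by C_n. Since C_13 = 742900, the index is 13.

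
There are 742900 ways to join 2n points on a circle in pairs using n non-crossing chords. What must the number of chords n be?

Non-crossing pairings of 2n points on a circle are counted by C_n. Since C_13 = 742900, the index is 13.

13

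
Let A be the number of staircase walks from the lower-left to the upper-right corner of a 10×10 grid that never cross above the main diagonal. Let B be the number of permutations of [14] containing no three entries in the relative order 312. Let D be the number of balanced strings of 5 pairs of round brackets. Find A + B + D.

2691278

Monotone paths in an n×n grid that stay weakly below the diagonal are counted by C_n; here n = 10. So A = C_10 = 16796.
For any fixed pattern of length 3, the pattern-avoiding permutations of [14] number C_14. So B = C_14 = 2674440.
With 5 pairs the number of balanced bracket strings is the Catalan number C_5. So D = C_5 = 42.
A + B + D = 16796 + 2674440 + 42 = 2691278.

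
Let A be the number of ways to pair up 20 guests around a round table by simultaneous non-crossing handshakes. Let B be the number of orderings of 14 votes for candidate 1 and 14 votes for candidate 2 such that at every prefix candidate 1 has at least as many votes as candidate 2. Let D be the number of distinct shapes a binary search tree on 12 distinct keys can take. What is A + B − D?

Non-crossing handshake pairings of 2n people are counted by C_n; 20 people gives n = 10. So A = C_10 = 16796.
Reading a vote for the leader as '(' and for the other as ')' turns such a sequence into a balanced string of 14 pairs, so the count is C_14. So B = C_14 = 2674440.
Binary trees (left/right distinguished) on n nodes are counted by C_n; here n = 12. So D = C_12 = 208012.
A + B − D = 16796 + 2674440 − 208012 = 2483224.

2483224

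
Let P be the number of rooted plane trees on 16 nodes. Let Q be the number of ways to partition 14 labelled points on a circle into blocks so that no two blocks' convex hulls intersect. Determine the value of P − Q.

A rooted plane tree on 16 nodes has 15 edges, and such trees are counted by C_15. So P = C_15 = 9694845.
The non-crossing partitions of [14] form a lattice of size C_14. So Q = C_14 = 2674440.
P − Q = 9694845 − 2674440 = 7020405.

7020405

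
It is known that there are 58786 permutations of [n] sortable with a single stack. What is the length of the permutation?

11

Stack-sortable permutations of [n] are counted by C_n; 58786 = C_11.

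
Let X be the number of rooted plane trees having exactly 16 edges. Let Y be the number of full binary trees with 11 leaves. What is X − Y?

35340874

A rooted plane tree with 16 edges has 17 nodes, and the count is C_16. So X = C_16 = 35357670.
A full binary tree with L leaves has L−1 internal nodes and is counted by C_{L−1}; L = 11 gives C_10. So Y = C_10 = 16796.
X − Y = 35357670 − 16796 = 35340874.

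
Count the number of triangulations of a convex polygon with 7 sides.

A convex 7-gon is triangulated into 5 triangles, and the number of such triangulations is the Catalan number C_{7−2} = C_5.
C_5 = C_4 · 2(2·4+1)/(4+2) = 14 · 18/6 = 42.

42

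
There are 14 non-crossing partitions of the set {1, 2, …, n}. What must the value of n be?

4

Non-crossing partitions of [n] are counted by C_n; 14 = C_4.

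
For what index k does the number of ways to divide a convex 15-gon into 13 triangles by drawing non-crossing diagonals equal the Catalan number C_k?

13

Triangulations of a convex m-gon are counted by C_{m−2}; with m = 15 this is C_13.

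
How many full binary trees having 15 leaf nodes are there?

2674440

A full binary tree with L leaves has L−1 internal nodes and is counted by C_{L−1}; L = 15 gives C_14.
C_14 = C(28,14)/15 = 40116600/15 = 2674440.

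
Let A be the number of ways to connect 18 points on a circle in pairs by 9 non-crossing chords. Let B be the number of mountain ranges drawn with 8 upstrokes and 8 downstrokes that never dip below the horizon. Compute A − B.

3432

Pairing 18 circle points by 9 non-crossing chords gives C_9 matchings. So A = C_9 = 4862.
Paths of 8 up- and 8 down-steps that never dip below the axis are Dyck paths; their count is C_8. So B = C_8 = 1430.
A − B = 4862 − 1430 = 3432.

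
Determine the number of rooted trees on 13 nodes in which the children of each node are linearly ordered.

208012

A rooted plane tree on 13 nodes has 12 edges, and such trees are counted by C_12.
C_12 = C_11 · 2(2·11+1)/(11+2) = 58786 · 46/13 = 208012.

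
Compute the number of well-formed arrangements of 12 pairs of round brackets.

208012

Balanced strings of n pairs of brackets are counted by C_n; here n = 12.
C_12 = C(24,12)/13 = 2704156/13 = 208012.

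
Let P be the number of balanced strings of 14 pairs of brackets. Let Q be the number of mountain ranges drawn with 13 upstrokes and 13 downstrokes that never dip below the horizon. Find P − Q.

With 14 pairs the number of balanced bracket strings is the Catalan number C_14. So P = C_14 = 2674440.
A Dyck path with 13 up-steps and 13 down-steps has semilength 13, so there are C_13 of them. So Q = C_13 = 742900.
P − Q = 2674440 − 742900 = 1931540.

1931540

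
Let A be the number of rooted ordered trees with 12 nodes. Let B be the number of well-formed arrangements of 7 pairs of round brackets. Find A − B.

Rooted ordered (plane) trees on m nodes have m−1 edges and are counted by C_{m−1}; m = 12 gives C_11. So A = C_11 = 58786.
A balanced arrangement of 7 bracket pairs is a Dyck word of semilength 7, so the count is C_7. So B = C_7 = 429.
A − B = 58786 − 429 = 58357.

58357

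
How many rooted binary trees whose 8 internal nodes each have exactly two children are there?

1430

Full binary trees with n internal nodes are counted by C_n; here n = 8.
C_8 = C_7 · 2(2·7+1)/(7+2) = 429 · 30/9 = 1430.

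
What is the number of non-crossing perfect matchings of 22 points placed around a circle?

58786

Non-crossing perfect matchings of 2n points on a circle are counted by C_n; with 22 points, n = 11.
C_11 = 58786.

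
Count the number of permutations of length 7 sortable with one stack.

Stack-sortable permutations are exactly the 231-avoiding ones, counted by C_n; here n = 7.
C_7 = C(14,7)/8 = 3432/8 = 429.

429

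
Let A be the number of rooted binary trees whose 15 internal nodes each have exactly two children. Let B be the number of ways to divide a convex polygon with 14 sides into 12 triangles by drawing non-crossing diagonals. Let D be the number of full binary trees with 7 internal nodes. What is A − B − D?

Full binary trees with n internal nodes are counted by C_n; here n = 15. So A = C_15 = 9694845.
Triangulations of a convex m-gon are counted by C_{m−2}; with m = 14 this is C_12. So B = C_12 = 208012.
Full binary trees with n internal nodes are counted by C_n; here n = 7. So D = C_7 = 429.
A − B − D = 9694845 − 208012 − 429 = 9486404.

9486404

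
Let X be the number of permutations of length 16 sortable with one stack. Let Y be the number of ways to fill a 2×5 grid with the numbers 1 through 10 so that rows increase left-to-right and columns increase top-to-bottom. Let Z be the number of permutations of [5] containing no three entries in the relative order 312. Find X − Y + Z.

By Knuth's characterisation, the stack-sortable permutations of length 16 are the 231-avoiders, numbering C_16. So X = C_16 = 35357670.
Standard Young tableaux of shape 2×n are counted by C_n; here n = 5. So Y = C_5 = 42.
For any fixed pattern of length 3, the pattern-avoiding permutations of [5] number C_5. So Z = C_5 = 42.
X − Y + Z = 35357670 − 42 + 42 = 35357670.

35357670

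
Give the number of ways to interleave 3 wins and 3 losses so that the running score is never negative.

5

Ballot sequences with n votes each where one side never trails are Dyck words, counted by C_n; here n = 3.
C_3 = C(6,3)/4 = 20/4 = 5.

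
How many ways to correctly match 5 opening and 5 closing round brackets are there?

42

Balanced strings of n pairs of brackets are counted by C_n; here n = 5.
C_5 = C(10,5)/6 = 252/6 = 42.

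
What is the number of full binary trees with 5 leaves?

14

A full binary tree with L leaves has L−1 internal nodes and is counted by C_{L−1}; L = 5 gives C_4.
C_4 = C(8,4)/5 = 70/5 = 14.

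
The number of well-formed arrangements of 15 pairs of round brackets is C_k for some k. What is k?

Balanced strings of n pairs of brackets are counted by C_n; here n = 15.

15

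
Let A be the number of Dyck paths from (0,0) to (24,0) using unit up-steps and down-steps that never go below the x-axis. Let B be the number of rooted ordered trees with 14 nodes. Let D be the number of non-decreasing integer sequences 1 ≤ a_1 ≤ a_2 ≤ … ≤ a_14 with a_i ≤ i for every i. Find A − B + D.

Paths of 12 up- and 12 down-steps that never dip below the axis are Dyck paths; their count is C_12. So A = C_12 = 208012.
A rooted plane tree on 14 nodes has 13 edges, and such trees are counted by C_13. So B = C_13 = 742900.
Weakly increasing sequences with a_i ≤ i biject with Dyck paths of semilength 14, so there are C_14. So D = C_14 = 2674440.
A − B + D = 208012 − 742900 + 2674440 = 2139552.

2139552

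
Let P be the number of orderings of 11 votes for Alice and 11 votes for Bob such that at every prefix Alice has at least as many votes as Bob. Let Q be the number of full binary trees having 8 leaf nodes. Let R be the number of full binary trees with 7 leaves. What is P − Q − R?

58225

Reading a vote for the leader as '(' and for the other as ')' turns such a sequence into a balanced string of 11 pairs, so the count is C_11. So P = C_11 = 58786.
Full binary trees with 8 leaves have 8−1 = 7 internal nodes, so there are C_7 of them. So Q = C_7 = 429.
A full binary tree with L leaves has L−1 internal nodes and is counted by C_{L−1}; L = 7 gives C_6. So R = C_6 = 132.
P − Q − R = 58786 − 429 − 132 = 58225.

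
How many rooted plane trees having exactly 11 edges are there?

A rooted plane tree with 11 edges has 12 nodes, and the count is C_11.
C_11 = C_10 · 2(2·10+1)/(10+2) = 16796 · 42/12 = 58786.

58786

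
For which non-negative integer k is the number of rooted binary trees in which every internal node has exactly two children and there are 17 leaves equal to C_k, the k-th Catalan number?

Full binary trees with 17 leaves have 17−1 = 16 internal nodes, so there are C_16 of them.

16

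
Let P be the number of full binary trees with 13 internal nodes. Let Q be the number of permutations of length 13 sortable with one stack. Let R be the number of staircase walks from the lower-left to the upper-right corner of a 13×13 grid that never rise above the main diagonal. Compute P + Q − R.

The number of full binary trees on 13 internal nodes is the Catalan number C_13. So P = C_13 = 742900.
By Knuth's characterisation, the stack-sortable permutations of length 13 are the 231-avoiders, numbering C_13. So Q = C_13 = 742900.
Sub-diagonal monotone paths from (0,0) to (13,13) biject with Dyck paths of semilength 13, giving C_13. So R = C_13 = 742900.
P + Q − R = 742900 + 742900 − 742900 = 742900.

742900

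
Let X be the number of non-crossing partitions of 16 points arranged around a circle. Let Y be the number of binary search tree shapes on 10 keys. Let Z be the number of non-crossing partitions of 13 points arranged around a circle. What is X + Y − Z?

34631566

Non-crossing partitions of an n-element set are counted by C_n; here n = 16. So X = C_16 = 35357670.
Rooted binary trees with 10 nodes (each child slot possibly empty) number C_10. So Y = C_10 = 16796.
The non-crossing partitions of [13] form a lattice of size C_13. So Z = C_13 = 742900.
X + Y − Z = 35357670 + 16796 − 742900 = 34631566.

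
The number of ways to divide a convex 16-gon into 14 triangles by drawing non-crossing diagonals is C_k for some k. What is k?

14

The number of triangulations of a 16-gon is the Catalan number C_14 (index = sides − 2).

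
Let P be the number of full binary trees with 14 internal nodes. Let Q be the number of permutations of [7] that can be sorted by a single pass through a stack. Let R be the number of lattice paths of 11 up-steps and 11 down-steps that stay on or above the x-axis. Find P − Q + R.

2732797

The number of full binary trees on 14 internal nodes is the Catalan number C_14. So P = C_14 = 2674440.
By Knuth's characterisation, the stack-sortable permutations of length 7 are the 231-avoiders, numbering C_7. So Q = C_7 = 429.
Dyck paths of semilength n (length 2n) are counted by C_n; here n = 11. So R = C_11 = 58786.
P − Q + R = 2674440 − 429 + 58786 = 2732797.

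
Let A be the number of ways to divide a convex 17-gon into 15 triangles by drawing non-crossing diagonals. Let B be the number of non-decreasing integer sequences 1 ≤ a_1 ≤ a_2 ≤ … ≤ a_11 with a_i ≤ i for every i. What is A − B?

9636059

A convex 17-gon is triangulated into 15 triangles, and the number of such triangulations is the Catalan number C_{17−2} = C_15. So A = C_15 = 9694845.
Weakly increasing sequences with a_i ≤ i biject with Dyck paths of semilength 11, so there are C_11. So B = C_11 = 58786.
A − B = 9694845 − 58786 = 9636059.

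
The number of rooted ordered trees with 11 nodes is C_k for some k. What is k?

10

Rooted ordered (plane) trees on m nodes have m−1 edges and are counted by C_{m−1}; m = 11 gives C_10.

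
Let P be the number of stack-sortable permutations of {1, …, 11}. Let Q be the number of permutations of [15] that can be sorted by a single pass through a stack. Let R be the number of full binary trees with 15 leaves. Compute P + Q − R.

By Knuth's characterisation, the stack-sortable permutations of length 11 are the 231-avoiders, numbering C_11. So P = C_11 = 58786.
By Knuth's characterisation, the stack-sortable permutations of length 15 are the 231-avoiders, numbering C_15. So Q = C_15 = 9694845.
Full binary trees with 15 leaves have 15−1 = 14 internal nodes, so there are C_14 of them. So R = C_14 = 2674440.
P + Q − R = 58786 + 9694845 − 2674440 = 7079191.

7079191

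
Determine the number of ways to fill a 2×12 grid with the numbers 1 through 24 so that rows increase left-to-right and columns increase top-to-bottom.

Standard Young tableaux of shape 2×n are counted by C_n; here n = 12.
C_12 = C(24,12)/13 = 2704156/13 = 208012.

208012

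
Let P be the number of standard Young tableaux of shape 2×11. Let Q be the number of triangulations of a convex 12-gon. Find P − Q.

41990

By the hook-length formula (or a Dyck-path bijection), SYT of shape 2×11 number C_11. So P = C_11 = 58786.
Triangulations of a convex m-gon are counted by C_{m−2}; with m = 12 this is C_10. So Q = C_10 = 16796.
P − Q = 58786 − 16796 = 41990.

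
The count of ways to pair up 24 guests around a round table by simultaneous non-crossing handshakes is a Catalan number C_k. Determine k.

Non-crossing handshake pairings of 2n people are counted by C_n; 24 people gives n = 12.

12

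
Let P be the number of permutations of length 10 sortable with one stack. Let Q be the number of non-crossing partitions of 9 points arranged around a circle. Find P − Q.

11934

By Knuth's characterisation, the stack-sortable permutations of length 10 are the 231-avoiders, numbering C_10. So P = C_10 = 16796.
Non-crossing partitions of an n-element set are counted by C_n; here n = 9. So Q = C_9 = 4862.
P − Q = 16796 − 4862 = 11934.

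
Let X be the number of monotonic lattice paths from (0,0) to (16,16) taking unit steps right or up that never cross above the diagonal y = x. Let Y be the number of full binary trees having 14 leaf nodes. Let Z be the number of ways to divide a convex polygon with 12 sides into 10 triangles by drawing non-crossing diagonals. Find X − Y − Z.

Monotone paths in an n×n grid that stay weakly below the diagonal are counted by C_n; here n = 16. So X = C_16 = 35357670.
A full binary tree with L leaves has L−1 internal nodes and is counted by C_{L−1}; L = 14 gives C_13. So Y = C_13 = 742900.
The number of triangulations of a 12-gon is the Catalan number C_10 (index = sides − 2). So Z = C_10 = 16796.
X − Y − Z = 35357670 − 742900 − 16796 = 34597974.

34597974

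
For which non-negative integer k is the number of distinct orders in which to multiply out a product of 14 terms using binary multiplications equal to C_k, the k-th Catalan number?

13

Bracketing 14 factors into binary products is counted by C_{14−1} = C_13.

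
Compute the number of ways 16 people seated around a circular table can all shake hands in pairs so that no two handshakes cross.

1430

With 16 = 2·8 people, non-crossing handshake pairings are non-crossing perfect matchings on a circle, counted by C_8.
C_8 = C(16,8)/9 = 12870/9 = 1430.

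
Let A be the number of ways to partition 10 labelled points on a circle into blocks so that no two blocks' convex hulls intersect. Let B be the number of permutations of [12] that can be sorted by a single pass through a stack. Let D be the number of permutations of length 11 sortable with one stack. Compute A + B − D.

Non-crossing partitions of an n-element set are counted by C_n; here n = 10. So A = C_10 = 16796.
Stack-sortable permutations are exactly the 231-avoiding ones, counted by C_n; here n = 12. So B = C_12 = 208012.
By Knuth's characterisation, the stack-sortable permutations of length 11 are the 231-avoiders, numbering C_11. So D = C_11 = 58786.
A + B − D = 16796 + 208012 − 58786 = 166022.

166022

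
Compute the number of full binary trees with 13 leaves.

A full binary tree with L leaves has L−1 internal nodes and is counted by C_{L−1}; L = 13 gives C_12.
C_12 = 208012.

208012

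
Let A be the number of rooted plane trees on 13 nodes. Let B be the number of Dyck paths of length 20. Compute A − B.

191216

Rooted ordered (plane) trees on m nodes have m−1 edges and are counted by C_{m−1}; m = 13 gives C_12. So A = C_12 = 208012.
A Dyck path with 10 up-steps and 10 down-steps has semilength 10, so there are C_10 of them. So B = C_10 = 16796.
A − B = 208012 − 16796 = 191216.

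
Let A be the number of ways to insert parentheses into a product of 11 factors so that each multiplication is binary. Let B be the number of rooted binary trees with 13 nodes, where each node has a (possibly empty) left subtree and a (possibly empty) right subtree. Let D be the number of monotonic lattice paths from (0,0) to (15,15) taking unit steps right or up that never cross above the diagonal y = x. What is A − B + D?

Ways to associate a product of 11 factors correspond to binary trees on 11 leaves, so the count is C_10. So A = C_10 = 16796.
Binary trees (left/right distinguished) on n nodes are counted by C_n; here n = 13. So B = C_13 = 742900.
Sub-diagonal monotone paths from (0,0) to (15,15) biject with Dyck paths of semilength 15, giving C_15. So D = C_15 = 9694845.
A − B + D = 16796 − 742900 + 9694845 = 8968741.

8968741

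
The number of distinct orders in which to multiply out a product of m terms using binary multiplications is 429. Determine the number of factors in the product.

8

Parenthesizations of m factors are counted by C_{m−1}, and C_7 = 429.
So the index is 7, and the number of factors is 7 + 1 = 8.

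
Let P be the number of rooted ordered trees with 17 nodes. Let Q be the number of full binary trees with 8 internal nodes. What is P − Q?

Rooted ordered (plane) trees on m nodes have m−1 edges and are counted by C_{m−1}; m = 17 gives C_16. So P = C_16 = 35357670.
The number of full binary trees on 8 internal nodes is the Catalan number C_8. So Q = C_8 = 1430.
P − Q = 35357670 − 1430 = 35356240.

35356240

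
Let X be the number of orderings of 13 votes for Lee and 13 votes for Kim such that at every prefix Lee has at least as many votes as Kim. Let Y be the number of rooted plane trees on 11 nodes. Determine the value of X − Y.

726104

Reading a vote for the leader as '(' and for the other as ')' turns such a sequence into a balanced string of 13 pairs, so the count is C_13. So X = C_13 = 742900.
A rooted plane tree on 11 nodes has 10 edges, and such trees are counted by C_10. So Y = C_10 = 16796.
X − Y = 742900 − 16796 = 726104.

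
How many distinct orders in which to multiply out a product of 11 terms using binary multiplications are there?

16796

Parenthesizations of m factors correspond to full binary trees with m leaves, counted by C_{m−1}; m = 11 gives C_10.
C_10 = C_9 · 2(2·9+1)/(9+2) = 4862 · 38/11 = 16796.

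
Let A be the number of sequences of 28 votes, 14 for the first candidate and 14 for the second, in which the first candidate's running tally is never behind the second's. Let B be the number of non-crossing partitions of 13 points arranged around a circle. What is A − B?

1931540

Reading a vote for the leader as '(' and for the other as ')' turns such a sequence into a balanced string of 14 pairs, so the count is C_14. So A = C_14 = 2674440.
The non-crossing partitions of [13] form a lattice of size C_13. So B = C_13 = 742900.
A − B = 2674440 − 742900 = 1931540.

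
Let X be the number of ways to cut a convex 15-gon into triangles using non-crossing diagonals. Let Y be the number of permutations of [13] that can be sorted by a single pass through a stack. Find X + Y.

1485800

A convex 15-gon is triangulated into 13 triangles, and the number of such triangulations is the Catalan number C_{15−2} = C_13. So X = C_13 = 742900.
By Knuth's characterisation, the stack-sortable permutations of length 13 are the 231-avoiders, numbering C_13. So Y = C_13 = 742900.
X + Y = 742900 + 742900 = 1485800.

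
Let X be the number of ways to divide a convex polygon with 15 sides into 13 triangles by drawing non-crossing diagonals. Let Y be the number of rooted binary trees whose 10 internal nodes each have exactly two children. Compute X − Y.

726104

Triangulations of a convex m-gon are counted by C_{m−2}; with m = 15 this is C_13. So X = C_13 = 742900.
The number of full binary trees on 10 internal nodes is the Catalan number C_10. So Y = C_10 = 16796.
X − Y = 742900 − 16796 = 726104.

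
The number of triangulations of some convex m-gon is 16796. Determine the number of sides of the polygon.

Triangulations of a convex m-gon are counted by C_{m−2}. The Catalan number equal to 16796 is C_10.
So m − 2 = 10, giving m = 12 sides.

12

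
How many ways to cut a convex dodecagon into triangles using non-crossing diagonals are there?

A convex 12-gon is triangulated into 10 triangles, and the number of such triangulations is the Catalan number C_{12−2} = C_10.
C_10 = C_9 · 2(2·9+1)/(9+2) = 4862 · 38/11 = 16796.

16796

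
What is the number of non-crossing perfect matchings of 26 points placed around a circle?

742900

Non-crossing perfect matchings of 2n points on a circle are counted by C_n; with 26 points, n = 13.
C_13 = 742900.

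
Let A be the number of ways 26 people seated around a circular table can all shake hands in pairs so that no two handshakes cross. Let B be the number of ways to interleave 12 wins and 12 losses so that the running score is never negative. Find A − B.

534888

Non-crossing handshake pairings of 2n people are counted by C_n; 26 people gives n = 13. So A = C_13 = 742900.
Ballot sequences with n votes each where one side never trails are Dyck words, counted by C_n; here n = 12. So B = C_12 = 208012.
A − B = 742900 − 208012 = 534888.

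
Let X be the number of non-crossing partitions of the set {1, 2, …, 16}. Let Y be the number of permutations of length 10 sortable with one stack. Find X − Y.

Non-crossing partitions of an n-element set are counted by C_n; here n = 16. So X = C_16 = 35357670.
By Knuth's characterisation, the stack-sortable permutations of length 10 are the 231-avoiders, numbering C_10. So Y = C_10 = 16796.
X − Y = 35357670 − 16796 = 35340874.

35340874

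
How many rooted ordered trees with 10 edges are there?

A rooted plane tree with 10 edges has 11 nodes, and the count is C_10.
C_10 = C(20,10)/11 = 184756/11 = 16796.

16796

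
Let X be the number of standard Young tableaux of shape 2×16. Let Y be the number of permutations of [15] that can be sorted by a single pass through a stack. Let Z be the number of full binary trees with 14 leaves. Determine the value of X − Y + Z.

By the hook-length formula (or a Dyck-path bijection), SYT of shape 2×16 number C_16. So X = C_16 = 35357670.
By Knuth's characterisation, the stack-sortable permutations of length 15 are the 231-avoiders, numbering C_15. So Y = C_15 = 9694845.
Full binary trees with 14 leaves have 14−1 = 13 internal nodes, so there are C_13 of them. So Z = C_13 = 742900.
X − Y + Z = 35357670 − 9694845 + 742900 = 26405725.

26405725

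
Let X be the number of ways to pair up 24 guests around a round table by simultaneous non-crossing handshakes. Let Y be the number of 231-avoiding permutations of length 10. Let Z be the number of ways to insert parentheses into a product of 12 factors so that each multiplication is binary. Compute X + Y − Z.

166022

With 24 = 2·12 people, non-crossing handshake pairings are non-crossing perfect matchings on a circle, counted by C_12. So X = C_12 = 208012.
For any fixed pattern of length 3, the pattern-avoiding permutations of [10] number C_10. So Y = C_10 = 16796.
Ways to associate a product of 12 factors correspond to binary trees on 12 leaves, so the count is C_11. So Z = C_11 = 58786.
X + Y − Z = 208012 + 16796 − 58786 = 166022.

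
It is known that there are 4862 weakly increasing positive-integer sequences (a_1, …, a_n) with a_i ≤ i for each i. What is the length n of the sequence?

Such sub-staircase sequences of length n are counted by C_n; 4862 = C_9.

9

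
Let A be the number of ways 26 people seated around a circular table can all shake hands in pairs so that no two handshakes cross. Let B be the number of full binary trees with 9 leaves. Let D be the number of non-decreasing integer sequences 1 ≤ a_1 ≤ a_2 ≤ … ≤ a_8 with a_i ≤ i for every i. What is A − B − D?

Non-crossing handshake pairings of 2n people are counted by C_n; 26 people gives n = 13. So A = C_13 = 742900.
A full binary tree with L leaves has L−1 internal nodes and is counted by C_{L−1}; L = 9 gives C_8. So B = C_8 = 1430.
Weakly increasing sequences with a_i ≤ i biject with Dyck paths of semilength 8, so there are C_8. So D = C_8 = 1430.
A − B − D = 742900 − 1430 − 1430 = 740040.

740040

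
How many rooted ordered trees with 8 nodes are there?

429

Rooted ordered (plane) trees on m nodes have m−1 edges and are counted by C_{m−1}; m = 8 gives C_7.
C_7 = C(14,7)/8 = 3432/8 = 429.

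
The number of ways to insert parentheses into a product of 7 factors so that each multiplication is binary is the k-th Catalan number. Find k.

Ways to associate a product of 7 factors correspond to binary trees on 7 leaves, so the count is C_6.

6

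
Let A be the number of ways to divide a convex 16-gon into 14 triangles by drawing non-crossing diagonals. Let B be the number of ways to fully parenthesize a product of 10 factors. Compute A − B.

Triangulations of a convex m-gon are counted by C_{m−2}; with m = 16 this is C_14. So A = C_14 = 2674440.
Ways to associate a product of 10 factors correspond to binary trees on 10 leaves, so the count is C_9. So B = C_9 = 4862.
A − B = 2674440 − 4862 = 2669578.

2669578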